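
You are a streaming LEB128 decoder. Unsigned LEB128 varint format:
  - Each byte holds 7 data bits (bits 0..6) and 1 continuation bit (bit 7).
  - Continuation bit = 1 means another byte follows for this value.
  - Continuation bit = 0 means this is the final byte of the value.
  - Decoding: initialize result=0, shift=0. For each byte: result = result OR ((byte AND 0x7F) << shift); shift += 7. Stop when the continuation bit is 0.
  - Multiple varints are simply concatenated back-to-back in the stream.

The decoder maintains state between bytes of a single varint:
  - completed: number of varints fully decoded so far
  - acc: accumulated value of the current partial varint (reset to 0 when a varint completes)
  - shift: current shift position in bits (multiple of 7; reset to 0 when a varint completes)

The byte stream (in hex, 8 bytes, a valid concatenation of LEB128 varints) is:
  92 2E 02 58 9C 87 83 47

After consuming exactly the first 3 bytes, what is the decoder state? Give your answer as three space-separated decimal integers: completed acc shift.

byte[0]=0x92 cont=1 payload=0x12: acc |= 18<<0 -> completed=0 acc=18 shift=7
byte[1]=0x2E cont=0 payload=0x2E: varint #1 complete (value=5906); reset -> completed=1 acc=0 shift=0
byte[2]=0x02 cont=0 payload=0x02: varint #2 complete (value=2); reset -> completed=2 acc=0 shift=0

Answer: 2 0 0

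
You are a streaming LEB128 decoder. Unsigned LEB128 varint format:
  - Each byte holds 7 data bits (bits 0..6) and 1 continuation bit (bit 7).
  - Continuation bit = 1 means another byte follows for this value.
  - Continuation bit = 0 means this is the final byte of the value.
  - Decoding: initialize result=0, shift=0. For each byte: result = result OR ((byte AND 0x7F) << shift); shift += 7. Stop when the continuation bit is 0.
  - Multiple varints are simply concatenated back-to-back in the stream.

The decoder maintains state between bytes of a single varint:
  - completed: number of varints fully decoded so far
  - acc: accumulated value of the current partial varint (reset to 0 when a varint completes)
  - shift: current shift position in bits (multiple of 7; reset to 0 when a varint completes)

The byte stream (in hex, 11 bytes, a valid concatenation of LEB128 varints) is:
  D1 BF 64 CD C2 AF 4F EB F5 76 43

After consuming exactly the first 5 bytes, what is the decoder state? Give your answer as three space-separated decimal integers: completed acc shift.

Answer: 1 8525 14

Derivation:
byte[0]=0xD1 cont=1 payload=0x51: acc |= 81<<0 -> completed=0 acc=81 shift=7
byte[1]=0xBF cont=1 payload=0x3F: acc |= 63<<7 -> completed=0 acc=8145 shift=14
byte[2]=0x64 cont=0 payload=0x64: varint #1 complete (value=1646545); reset -> completed=1 acc=0 shift=0
byte[3]=0xCD cont=1 payload=0x4D: acc |= 77<<0 -> completed=1 acc=77 shift=7
byte[4]=0xC2 cont=1 payload=0x42: acc |= 66<<7 -> completed=1 acc=8525 shift=14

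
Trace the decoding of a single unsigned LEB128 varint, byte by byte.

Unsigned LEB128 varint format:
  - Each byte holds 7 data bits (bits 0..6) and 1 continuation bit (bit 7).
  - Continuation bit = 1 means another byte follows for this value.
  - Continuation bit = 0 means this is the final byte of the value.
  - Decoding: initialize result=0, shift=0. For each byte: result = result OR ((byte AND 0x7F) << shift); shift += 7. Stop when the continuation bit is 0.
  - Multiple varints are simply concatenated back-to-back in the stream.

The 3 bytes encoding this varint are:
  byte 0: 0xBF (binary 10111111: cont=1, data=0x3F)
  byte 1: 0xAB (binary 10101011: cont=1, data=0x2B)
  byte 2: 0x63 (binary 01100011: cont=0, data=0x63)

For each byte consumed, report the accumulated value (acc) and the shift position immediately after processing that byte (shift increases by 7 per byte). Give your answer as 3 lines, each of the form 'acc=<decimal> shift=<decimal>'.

Answer: acc=63 shift=7
acc=5567 shift=14
acc=1627583 shift=21

Derivation:
byte 0=0xBF: payload=0x3F=63, contrib = 63<<0 = 63; acc -> 63, shift -> 7
byte 1=0xAB: payload=0x2B=43, contrib = 43<<7 = 5504; acc -> 5567, shift -> 14
byte 2=0x63: payload=0x63=99, contrib = 99<<14 = 1622016; acc -> 1627583, shift -> 21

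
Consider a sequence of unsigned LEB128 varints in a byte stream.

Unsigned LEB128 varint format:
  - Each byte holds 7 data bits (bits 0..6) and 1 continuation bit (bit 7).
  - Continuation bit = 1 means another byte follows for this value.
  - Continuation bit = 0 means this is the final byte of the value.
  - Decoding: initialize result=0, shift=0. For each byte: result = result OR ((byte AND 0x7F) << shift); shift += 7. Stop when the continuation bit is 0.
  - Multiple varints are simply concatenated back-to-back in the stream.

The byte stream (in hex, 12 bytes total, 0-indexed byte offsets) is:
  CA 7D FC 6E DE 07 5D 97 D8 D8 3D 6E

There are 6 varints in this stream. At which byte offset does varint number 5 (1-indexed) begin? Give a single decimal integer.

  byte[0]=0xCA cont=1 payload=0x4A=74: acc |= 74<<0 -> acc=74 shift=7
  byte[1]=0x7D cont=0 payload=0x7D=125: acc |= 125<<7 -> acc=16074 shift=14 [end]
Varint 1: bytes[0:2] = CA 7D -> value 16074 (2 byte(s))
  byte[2]=0xFC cont=1 payload=0x7C=124: acc |= 124<<0 -> acc=124 shift=7
  byte[3]=0x6E cont=0 payload=0x6E=110: acc |= 110<<7 -> acc=14204 shift=14 [end]
Varint 2: bytes[2:4] = FC 6E -> value 14204 (2 byte(s))
  byte[4]=0xDE cont=1 payload=0x5E=94: acc |= 94<<0 -> acc=94 shift=7
  byte[5]=0x07 cont=0 payload=0x07=7: acc |= 7<<7 -> acc=990 shift=14 [end]
Varint 3: bytes[4:6] = DE 07 -> value 990 (2 byte(s))
  byte[6]=0x5D cont=0 payload=0x5D=93: acc |= 93<<0 -> acc=93 shift=7 [end]
Varint 4: bytes[6:7] = 5D -> value 93 (1 byte(s))
  byte[7]=0x97 cont=1 payload=0x17=23: acc |= 23<<0 -> acc=23 shift=7
  byte[8]=0xD8 cont=1 payload=0x58=88: acc |= 88<<7 -> acc=11287 shift=14
  byte[9]=0xD8 cont=1 payload=0x58=88: acc |= 88<<14 -> acc=1453079 shift=21
  byte[10]=0x3D cont=0 payload=0x3D=61: acc |= 61<<21 -> acc=129379351 shift=28 [end]
Varint 5: bytes[7:11] = 97 D8 D8 3D -> value 129379351 (4 byte(s))
  byte[11]=0x6E cont=0 payload=0x6E=110: acc |= 110<<0 -> acc=110 shift=7 [end]
Varint 6: bytes[11:12] = 6E -> value 110 (1 byte(s))

Answer: 7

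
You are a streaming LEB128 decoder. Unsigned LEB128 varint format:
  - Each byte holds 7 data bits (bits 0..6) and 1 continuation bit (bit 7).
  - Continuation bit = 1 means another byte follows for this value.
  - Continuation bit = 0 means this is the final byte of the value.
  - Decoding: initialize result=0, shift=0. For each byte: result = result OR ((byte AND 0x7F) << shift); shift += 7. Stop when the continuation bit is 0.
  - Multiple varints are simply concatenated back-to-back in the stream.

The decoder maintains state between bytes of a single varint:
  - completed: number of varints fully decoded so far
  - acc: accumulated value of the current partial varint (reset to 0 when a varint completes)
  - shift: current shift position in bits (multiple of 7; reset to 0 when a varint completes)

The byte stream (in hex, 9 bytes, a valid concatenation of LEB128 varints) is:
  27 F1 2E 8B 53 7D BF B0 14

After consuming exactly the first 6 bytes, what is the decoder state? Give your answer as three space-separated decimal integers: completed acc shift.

byte[0]=0x27 cont=0 payload=0x27: varint #1 complete (value=39); reset -> completed=1 acc=0 shift=0
byte[1]=0xF1 cont=1 payload=0x71: acc |= 113<<0 -> completed=1 acc=113 shift=7
byte[2]=0x2E cont=0 payload=0x2E: varint #2 complete (value=6001); reset -> completed=2 acc=0 shift=0
byte[3]=0x8B cont=1 payload=0x0B: acc |= 11<<0 -> completed=2 acc=11 shift=7
byte[4]=0x53 cont=0 payload=0x53: varint #3 complete (value=10635); reset -> completed=3 acc=0 shift=0
byte[5]=0x7D cont=0 payload=0x7D: varint #4 complete (value=125); reset -> completed=4 acc=0 shift=0

Answer: 4 0 0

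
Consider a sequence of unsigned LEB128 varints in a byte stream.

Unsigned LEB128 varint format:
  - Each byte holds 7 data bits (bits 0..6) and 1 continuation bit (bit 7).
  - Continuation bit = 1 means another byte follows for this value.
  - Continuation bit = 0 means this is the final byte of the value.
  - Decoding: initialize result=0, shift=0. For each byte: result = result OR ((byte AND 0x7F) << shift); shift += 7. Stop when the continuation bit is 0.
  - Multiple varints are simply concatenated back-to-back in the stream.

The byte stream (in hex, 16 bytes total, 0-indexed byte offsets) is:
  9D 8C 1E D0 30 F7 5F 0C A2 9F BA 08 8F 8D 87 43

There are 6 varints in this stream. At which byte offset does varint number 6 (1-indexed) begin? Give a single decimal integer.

  byte[0]=0x9D cont=1 payload=0x1D=29: acc |= 29<<0 -> acc=29 shift=7
  byte[1]=0x8C cont=1 payload=0x0C=12: acc |= 12<<7 -> acc=1565 shift=14
  byte[2]=0x1E cont=0 payload=0x1E=30: acc |= 30<<14 -> acc=493085 shift=21 [end]
Varint 1: bytes[0:3] = 9D 8C 1E -> value 493085 (3 byte(s))
  byte[3]=0xD0 cont=1 payload=0x50=80: acc |= 80<<0 -> acc=80 shift=7
  byte[4]=0x30 cont=0 payload=0x30=48: acc |= 48<<7 -> acc=6224 shift=14 [end]
Varint 2: bytes[3:5] = D0 30 -> value 6224 (2 byte(s))
  byte[5]=0xF7 cont=1 payload=0x77=119: acc |= 119<<0 -> acc=119 shift=7
  byte[6]=0x5F cont=0 payload=0x5F=95: acc |= 95<<7 -> acc=12279 shift=14 [end]
Varint 3: bytes[5:7] = F7 5F -> value 12279 (2 byte(s))
  byte[7]=0x0C cont=0 payload=0x0C=12: acc |= 12<<0 -> acc=12 shift=7 [end]
Varint 4: bytes[7:8] = 0C -> value 12 (1 byte(s))
  byte[8]=0xA2 cont=1 payload=0x22=34: acc |= 34<<0 -> acc=34 shift=7
  byte[9]=0x9F cont=1 payload=0x1F=31: acc |= 31<<7 -> acc=4002 shift=14
  byte[10]=0xBA cont=1 payload=0x3A=58: acc |= 58<<14 -> acc=954274 shift=21
  byte[11]=0x08 cont=0 payload=0x08=8: acc |= 8<<21 -> acc=17731490 shift=28 [end]
Varint 5: bytes[8:12] = A2 9F BA 08 -> value 17731490 (4 byte(s))
  byte[12]=0x8F cont=1 payload=0x0F=15: acc |= 15<<0 -> acc=15 shift=7
  byte[13]=0x8D cont=1 payload=0x0D=13: acc |= 13<<7 -> acc=1679 shift=14
  byte[14]=0x87 cont=1 payload=0x07=7: acc |= 7<<14 -> acc=116367 shift=21
  byte[15]=0x43 cont=0 payload=0x43=67: acc |= 67<<21 -> acc=140625551 shift=28 [end]
Varint 6: bytes[12:16] = 8F 8D 87 43 -> value 140625551 (4 byte(s))

Answer: 12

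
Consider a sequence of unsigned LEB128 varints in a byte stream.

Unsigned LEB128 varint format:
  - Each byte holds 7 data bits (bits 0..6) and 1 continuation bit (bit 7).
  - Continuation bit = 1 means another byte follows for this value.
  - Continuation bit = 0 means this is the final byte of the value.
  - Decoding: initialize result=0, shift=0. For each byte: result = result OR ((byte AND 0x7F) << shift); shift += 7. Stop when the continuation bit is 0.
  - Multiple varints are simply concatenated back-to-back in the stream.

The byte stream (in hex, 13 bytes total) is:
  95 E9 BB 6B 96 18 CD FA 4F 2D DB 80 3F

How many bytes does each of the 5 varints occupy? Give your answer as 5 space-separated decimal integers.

  byte[0]=0x95 cont=1 payload=0x15=21: acc |= 21<<0 -> acc=21 shift=7
  byte[1]=0xE9 cont=1 payload=0x69=105: acc |= 105<<7 -> acc=13461 shift=14
  byte[2]=0xBB cont=1 payload=0x3B=59: acc |= 59<<14 -> acc=980117 shift=21
  byte[3]=0x6B cont=0 payload=0x6B=107: acc |= 107<<21 -> acc=225375381 shift=28 [end]
Varint 1: bytes[0:4] = 95 E9 BB 6B -> value 225375381 (4 byte(s))
  byte[4]=0x96 cont=1 payload=0x16=22: acc |= 22<<0 -> acc=22 shift=7
  byte[5]=0x18 cont=0 payload=0x18=24: acc |= 24<<7 -> acc=3094 shift=14 [end]
Varint 2: bytes[4:6] = 96 18 -> value 3094 (2 byte(s))
  byte[6]=0xCD cont=1 payload=0x4D=77: acc |= 77<<0 -> acc=77 shift=7
  byte[7]=0xFA cont=1 payload=0x7A=122: acc |= 122<<7 -> acc=15693 shift=14
  byte[8]=0x4F cont=0 payload=0x4F=79: acc |= 79<<14 -> acc=1310029 shift=21 [end]
Varint 3: bytes[6:9] = CD FA 4F -> value 1310029 (3 byte(s))
  byte[9]=0x2D cont=0 payload=0x2D=45: acc |= 45<<0 -> acc=45 shift=7 [end]
Varint 4: bytes[9:10] = 2D -> value 45 (1 byte(s))
  byte[10]=0xDB cont=1 payload=0x5B=91: acc |= 91<<0 -> acc=91 shift=7
  byte[11]=0x80 cont=1 payload=0x00=0: acc |= 0<<7 -> acc=91 shift=14
  byte[12]=0x3F cont=0 payload=0x3F=63: acc |= 63<<14 -> acc=1032283 shift=21 [end]
Varint 5: bytes[10:13] = DB 80 3F -> value 1032283 (3 byte(s))

Answer: 4 2 3 1 3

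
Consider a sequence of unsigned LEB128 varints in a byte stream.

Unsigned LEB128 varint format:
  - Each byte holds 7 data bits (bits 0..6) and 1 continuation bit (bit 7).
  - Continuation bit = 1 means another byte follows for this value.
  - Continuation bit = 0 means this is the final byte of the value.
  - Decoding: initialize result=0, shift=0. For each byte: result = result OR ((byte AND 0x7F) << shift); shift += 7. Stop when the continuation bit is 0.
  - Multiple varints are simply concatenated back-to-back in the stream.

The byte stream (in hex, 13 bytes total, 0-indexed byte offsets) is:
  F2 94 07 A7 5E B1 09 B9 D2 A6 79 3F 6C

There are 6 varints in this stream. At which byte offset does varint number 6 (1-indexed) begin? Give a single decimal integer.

  byte[0]=0xF2 cont=1 payload=0x72=114: acc |= 114<<0 -> acc=114 shift=7
  byte[1]=0x94 cont=1 payload=0x14=20: acc |= 20<<7 -> acc=2674 shift=14
  byte[2]=0x07 cont=0 payload=0x07=7: acc |= 7<<14 -> acc=117362 shift=21 [end]
Varint 1: bytes[0:3] = F2 94 07 -> value 117362 (3 byte(s))
  byte[3]=0xA7 cont=1 payload=0x27=39: acc |= 39<<0 -> acc=39 shift=7
  byte[4]=0x5E cont=0 payload=0x5E=94: acc |= 94<<7 -> acc=12071 shift=14 [end]
Varint 2: bytes[3:5] = A7 5E -> value 12071 (2 byte(s))
  byte[5]=0xB1 cont=1 payload=0x31=49: acc |= 49<<0 -> acc=49 shift=7
  byte[6]=0x09 cont=0 payload=0x09=9: acc |= 9<<7 -> acc=1201 shift=14 [end]
Varint 3: bytes[5:7] = B1 09 -> value 1201 (2 byte(s))
  byte[7]=0xB9 cont=1 payload=0x39=57: acc |= 57<<0 -> acc=57 shift=7
  byte[8]=0xD2 cont=1 payload=0x52=82: acc |= 82<<7 -> acc=10553 shift=14
  byte[9]=0xA6 cont=1 payload=0x26=38: acc |= 38<<14 -> acc=633145 shift=21
  byte[10]=0x79 cont=0 payload=0x79=121: acc |= 121<<21 -> acc=254388537 shift=28 [end]
Varint 4: bytes[7:11] = B9 D2 A6 79 -> value 254388537 (4 byte(s))
  byte[11]=0x3F cont=0 payload=0x3F=63: acc |= 63<<0 -> acc=63 shift=7 [end]
Varint 5: bytes[11:12] = 3F -> value 63 (1 byte(s))
  byte[12]=0x6C cont=0 payload=0x6C=108: acc |= 108<<0 -> acc=108 shift=7 [end]
Varint 6: bytes[12:13] = 6C -> value 108 (1 byte(s))

Answer: 12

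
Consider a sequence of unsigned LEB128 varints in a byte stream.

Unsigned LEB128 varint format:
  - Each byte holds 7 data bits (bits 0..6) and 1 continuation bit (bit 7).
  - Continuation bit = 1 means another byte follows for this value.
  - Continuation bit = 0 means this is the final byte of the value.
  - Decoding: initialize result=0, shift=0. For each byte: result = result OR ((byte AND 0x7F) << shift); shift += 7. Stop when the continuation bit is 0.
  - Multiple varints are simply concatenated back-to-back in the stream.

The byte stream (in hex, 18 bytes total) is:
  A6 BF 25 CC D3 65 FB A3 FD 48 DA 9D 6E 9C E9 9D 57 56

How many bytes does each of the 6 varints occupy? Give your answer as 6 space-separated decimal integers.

Answer: 3 3 4 3 4 1

Derivation:
  byte[0]=0xA6 cont=1 payload=0x26=38: acc |= 38<<0 -> acc=38 shift=7
  byte[1]=0xBF cont=1 payload=0x3F=63: acc |= 63<<7 -> acc=8102 shift=14
  byte[2]=0x25 cont=0 payload=0x25=37: acc |= 37<<14 -> acc=614310 shift=21 [end]
Varint 1: bytes[0:3] = A6 BF 25 -> value 614310 (3 byte(s))
  byte[3]=0xCC cont=1 payload=0x4C=76: acc |= 76<<0 -> acc=76 shift=7
  byte[4]=0xD3 cont=1 payload=0x53=83: acc |= 83<<7 -> acc=10700 shift=14
  byte[5]=0x65 cont=0 payload=0x65=101: acc |= 101<<14 -> acc=1665484 shift=21 [end]
Varint 2: bytes[3:6] = CC D3 65 -> value 1665484 (3 byte(s))
  byte[6]=0xFB cont=1 payload=0x7B=123: acc |= 123<<0 -> acc=123 shift=7
  byte[7]=0xA3 cont=1 payload=0x23=35: acc |= 35<<7 -> acc=4603 shift=14
  byte[8]=0xFD cont=1 payload=0x7D=125: acc |= 125<<14 -> acc=2052603 shift=21
  byte[9]=0x48 cont=0 payload=0x48=72: acc |= 72<<21 -> acc=153047547 shift=28 [end]
Varint 3: bytes[6:10] = FB A3 FD 48 -> value 153047547 (4 byte(s))
  byte[10]=0xDA cont=1 payload=0x5A=90: acc |= 90<<0 -> acc=90 shift=7
  byte[11]=0x9D cont=1 payload=0x1D=29: acc |= 29<<7 -> acc=3802 shift=14
  byte[12]=0x6E cont=0 payload=0x6E=110: acc |= 110<<14 -> acc=1806042 shift=21 [end]
Varint 4: bytes[10:13] = DA 9D 6E -> value 1806042 (3 byte(s))
  byte[13]=0x9C cont=1 payload=0x1C=28: acc |= 28<<0 -> acc=28 shift=7
  byte[14]=0xE9 cont=1 payload=0x69=105: acc |= 105<<7 -> acc=13468 shift=14
  byte[15]=0x9D cont=1 payload=0x1D=29: acc |= 29<<14 -> acc=488604 shift=21
  byte[16]=0x57 cont=0 payload=0x57=87: acc |= 87<<21 -> acc=182940828 shift=28 [end]
Varint 5: bytes[13:17] = 9C E9 9D 57 -> value 182940828 (4 byte(s))
  byte[17]=0x56 cont=0 payload=0x56=86: acc |= 86<<0 -> acc=86 shift=7 [end]
Varint 6: bytes[17:18] = 56 -> value 86 (1 byte(s))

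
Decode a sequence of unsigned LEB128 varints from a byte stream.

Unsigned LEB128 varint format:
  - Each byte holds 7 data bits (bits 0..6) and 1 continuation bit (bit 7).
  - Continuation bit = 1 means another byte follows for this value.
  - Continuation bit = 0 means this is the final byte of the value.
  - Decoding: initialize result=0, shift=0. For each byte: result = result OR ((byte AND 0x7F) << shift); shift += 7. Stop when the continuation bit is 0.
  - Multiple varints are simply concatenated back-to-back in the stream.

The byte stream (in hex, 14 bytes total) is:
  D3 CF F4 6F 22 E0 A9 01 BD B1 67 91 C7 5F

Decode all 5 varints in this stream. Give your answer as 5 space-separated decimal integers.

Answer: 234694611 34 21728 1693885 1565585

Derivation:
  byte[0]=0xD3 cont=1 payload=0x53=83: acc |= 83<<0 -> acc=83 shift=7
  byte[1]=0xCF cont=1 payload=0x4F=79: acc |= 79<<7 -> acc=10195 shift=14
  byte[2]=0xF4 cont=1 payload=0x74=116: acc |= 116<<14 -> acc=1910739 shift=21
  byte[3]=0x6F cont=0 payload=0x6F=111: acc |= 111<<21 -> acc=234694611 shift=28 [end]
Varint 1: bytes[0:4] = D3 CF F4 6F -> value 234694611 (4 byte(s))
  byte[4]=0x22 cont=0 payload=0x22=34: acc |= 34<<0 -> acc=34 shift=7 [end]
Varint 2: bytes[4:5] = 22 -> value 34 (1 byte(s))
  byte[5]=0xE0 cont=1 payload=0x60=96: acc |= 96<<0 -> acc=96 shift=7
  byte[6]=0xA9 cont=1 payload=0x29=41: acc |= 41<<7 -> acc=5344 shift=14
  byte[7]=0x01 cont=0 payload=0x01=1: acc |= 1<<14 -> acc=21728 shift=21 [end]
Varint 3: bytes[5:8] = E0 A9 01 -> value 21728 (3 byte(s))
  byte[8]=0xBD cont=1 payload=0x3D=61: acc |= 61<<0 -> acc=61 shift=7
  byte[9]=0xB1 cont=1 payload=0x31=49: acc |= 49<<7 -> acc=6333 shift=14
  byte[10]=0x67 cont=0 payload=0x67=103: acc |= 103<<14 -> acc=1693885 shift=21 [end]
Varint 4: bytes[8:11] = BD B1 67 -> value 1693885 (3 byte(s))
  byte[11]=0x91 cont=1 payload=0x11=17: acc |= 17<<0 -> acc=17 shift=7
  byte[12]=0xC7 cont=1 payload=0x47=71: acc |= 71<<7 -> acc=9105 shift=14
  byte[13]=0x5F cont=0 payload=0x5F=95: acc |= 95<<14 -> acc=1565585 shift=21 [end]
Varint 5: bytes[11:14] = 91 C7 5F -> value 1565585 (3 byte(s))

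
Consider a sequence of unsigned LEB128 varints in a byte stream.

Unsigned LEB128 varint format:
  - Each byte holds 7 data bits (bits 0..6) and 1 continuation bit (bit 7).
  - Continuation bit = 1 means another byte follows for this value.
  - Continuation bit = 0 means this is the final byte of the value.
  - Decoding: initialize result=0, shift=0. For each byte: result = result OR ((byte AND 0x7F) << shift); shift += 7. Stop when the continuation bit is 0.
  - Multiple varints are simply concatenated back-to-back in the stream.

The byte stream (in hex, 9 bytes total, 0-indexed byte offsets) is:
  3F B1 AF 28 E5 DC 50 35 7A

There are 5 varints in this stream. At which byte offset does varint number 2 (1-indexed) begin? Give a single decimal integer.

  byte[0]=0x3F cont=0 payload=0x3F=63: acc |= 63<<0 -> acc=63 shift=7 [end]
Varint 1: bytes[0:1] = 3F -> value 63 (1 byte(s))
  byte[1]=0xB1 cont=1 payload=0x31=49: acc |= 49<<0 -> acc=49 shift=7
  byte[2]=0xAF cont=1 payload=0x2F=47: acc |= 47<<7 -> acc=6065 shift=14
  byte[3]=0x28 cont=0 payload=0x28=40: acc |= 40<<14 -> acc=661425 shift=21 [end]
Varint 2: bytes[1:4] = B1 AF 28 -> value 661425 (3 byte(s))
  byte[4]=0xE5 cont=1 payload=0x65=101: acc |= 101<<0 -> acc=101 shift=7
  byte[5]=0xDC cont=1 payload=0x5C=92: acc |= 92<<7 -> acc=11877 shift=14
  byte[6]=0x50 cont=0 payload=0x50=80: acc |= 80<<14 -> acc=1322597 shift=21 [end]
Varint 3: bytes[4:7] = E5 DC 50 -> value 1322597 (3 byte(s))
  byte[7]=0x35 cont=0 payload=0x35=53: acc |= 53<<0 -> acc=53 shift=7 [end]
Varint 4: bytes[7:8] = 35 -> value 53 (1 byte(s))
  byte[8]=0x7A cont=0 payload=0x7A=122: acc |= 122<<0 -> acc=122 shift=7 [end]
Varint 5: bytes[8:9] = 7A -> value 122 (1 byte(s))

Answer: 1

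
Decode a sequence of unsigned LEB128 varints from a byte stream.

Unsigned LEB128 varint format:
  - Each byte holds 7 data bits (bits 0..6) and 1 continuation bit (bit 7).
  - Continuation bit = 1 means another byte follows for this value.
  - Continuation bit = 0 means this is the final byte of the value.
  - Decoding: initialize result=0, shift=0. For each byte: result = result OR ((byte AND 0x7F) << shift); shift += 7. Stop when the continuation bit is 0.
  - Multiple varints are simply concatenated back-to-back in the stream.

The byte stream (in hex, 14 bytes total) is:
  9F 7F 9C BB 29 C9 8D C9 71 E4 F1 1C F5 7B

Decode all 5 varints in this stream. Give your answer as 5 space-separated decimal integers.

  byte[0]=0x9F cont=1 payload=0x1F=31: acc |= 31<<0 -> acc=31 shift=7
  byte[1]=0x7F cont=0 payload=0x7F=127: acc |= 127<<7 -> acc=16287 shift=14 [end]
Varint 1: bytes[0:2] = 9F 7F -> value 16287 (2 byte(s))
  byte[2]=0x9C cont=1 payload=0x1C=28: acc |= 28<<0 -> acc=28 shift=7
  byte[3]=0xBB cont=1 payload=0x3B=59: acc |= 59<<7 -> acc=7580 shift=14
  byte[4]=0x29 cont=0 payload=0x29=41: acc |= 41<<14 -> acc=679324 shift=21 [end]
Varint 2: bytes[2:5] = 9C BB 29 -> value 679324 (3 byte(s))
  byte[5]=0xC9 cont=1 payload=0x49=73: acc |= 73<<0 -> acc=73 shift=7
  byte[6]=0x8D cont=1 payload=0x0D=13: acc |= 13<<7 -> acc=1737 shift=14
  byte[7]=0xC9 cont=1 payload=0x49=73: acc |= 73<<14 -> acc=1197769 shift=21
  byte[8]=0x71 cont=0 payload=0x71=113: acc |= 113<<21 -> acc=238175945 shift=28 [end]
Varint 3: bytes[5:9] = C9 8D C9 71 -> value 238175945 (4 byte(s))
  byte[9]=0xE4 cont=1 payload=0x64=100: acc |= 100<<0 -> acc=100 shift=7
  byte[10]=0xF1 cont=1 payload=0x71=113: acc |= 113<<7 -> acc=14564 shift=14
  byte[11]=0x1C cont=0 payload=0x1C=28: acc |= 28<<14 -> acc=473316 shift=21 [end]
Varint 4: bytes[9:12] = E4 F1 1C -> value 473316 (3 byte(s))
  byte[12]=0xF5 cont=1 payload=0x75=117: acc |= 117<<0 -> acc=117 shift=7
  byte[13]=0x7B cont=0 payload=0x7B=123: acc |= 123<<7 -> acc=15861 shift=14 [end]
Varint 5: bytes[12:14] = F5 7B -> value 15861 (2 byte(s))

Answer: 16287 679324 238175945 473316 15861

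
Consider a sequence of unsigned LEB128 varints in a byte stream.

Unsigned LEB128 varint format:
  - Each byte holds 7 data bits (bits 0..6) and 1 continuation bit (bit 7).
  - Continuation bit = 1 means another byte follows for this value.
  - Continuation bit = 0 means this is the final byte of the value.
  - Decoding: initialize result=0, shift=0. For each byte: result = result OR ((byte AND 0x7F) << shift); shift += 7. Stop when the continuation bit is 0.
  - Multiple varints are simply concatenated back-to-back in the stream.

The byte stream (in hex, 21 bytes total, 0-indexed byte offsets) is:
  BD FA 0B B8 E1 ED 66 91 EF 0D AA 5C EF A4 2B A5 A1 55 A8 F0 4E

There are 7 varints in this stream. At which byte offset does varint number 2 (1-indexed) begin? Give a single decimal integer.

Answer: 3

Derivation:
  byte[0]=0xBD cont=1 payload=0x3D=61: acc |= 61<<0 -> acc=61 shift=7
  byte[1]=0xFA cont=1 payload=0x7A=122: acc |= 122<<7 -> acc=15677 shift=14
  byte[2]=0x0B cont=0 payload=0x0B=11: acc |= 11<<14 -> acc=195901 shift=21 [end]
Varint 1: bytes[0:3] = BD FA 0B -> value 195901 (3 byte(s))
  byte[3]=0xB8 cont=1 payload=0x38=56: acc |= 56<<0 -> acc=56 shift=7
  byte[4]=0xE1 cont=1 payload=0x61=97: acc |= 97<<7 -> acc=12472 shift=14
  byte[5]=0xED cont=1 payload=0x6D=109: acc |= 109<<14 -> acc=1798328 shift=21
  byte[6]=0x66 cont=0 payload=0x66=102: acc |= 102<<21 -> acc=215707832 shift=28 [end]
Varint 2: bytes[3:7] = B8 E1 ED 66 -> value 215707832 (4 byte(s))
  byte[7]=0x91 cont=1 payload=0x11=17: acc |= 17<<0 -> acc=17 shift=7
  byte[8]=0xEF cont=1 payload=0x6F=111: acc |= 111<<7 -> acc=14225 shift=14
  byte[9]=0x0D cont=0 payload=0x0D=13: acc |= 13<<14 -> acc=227217 shift=21 [end]
Varint 3: bytes[7:10] = 91 EF 0D -> value 227217 (3 byte(s))
  byte[10]=0xAA cont=1 payload=0x2A=42: acc |= 42<<0 -> acc=42 shift=7
  byte[11]=0x5C cont=0 payload=0x5C=92: acc |= 92<<7 -> acc=11818 shift=14 [end]
Varint 4: bytes[10:12] = AA 5C -> value 11818 (2 byte(s))
  byte[12]=0xEF cont=1 payload=0x6F=111: acc |= 111<<0 -> acc=111 shift=7
  byte[13]=0xA4 cont=1 payload=0x24=36: acc |= 36<<7 -> acc=4719 shift=14
  byte[14]=0x2B cont=0 payload=0x2B=43: acc |= 43<<14 -> acc=709231 shift=21 [end]
Varint 5: bytes[12:15] = EF A4 2B -> value 709231 (3 byte(s))
  byte[15]=0xA5 cont=1 payload=0x25=37: acc |= 37<<0 -> acc=37 shift=7
  byte[16]=0xA1 cont=1 payload=0x21=33: acc |= 33<<7 -> acc=4261 shift=14
  byte[17]=0x55 cont=0 payload=0x55=85: acc |= 85<<14 -> acc=1396901 shift=21 [end]
Varint 6: bytes[15:18] = A5 A1 55 -> value 1396901 (3 byte(s))
  byte[18]=0xA8 cont=1 payload=0x28=40: acc |= 40<<0 -> acc=40 shift=7
  byte[19]=0xF0 cont=1 payload=0x70=112: acc |= 112<<7 -> acc=14376 shift=14
  byte[20]=0x4E cont=0 payload=0x4E=78: acc |= 78<<14 -> acc=1292328 shift=21 [end]
Varint 7: bytes[18:21] = A8 F0 4E -> value 1292328 (3 byte(s))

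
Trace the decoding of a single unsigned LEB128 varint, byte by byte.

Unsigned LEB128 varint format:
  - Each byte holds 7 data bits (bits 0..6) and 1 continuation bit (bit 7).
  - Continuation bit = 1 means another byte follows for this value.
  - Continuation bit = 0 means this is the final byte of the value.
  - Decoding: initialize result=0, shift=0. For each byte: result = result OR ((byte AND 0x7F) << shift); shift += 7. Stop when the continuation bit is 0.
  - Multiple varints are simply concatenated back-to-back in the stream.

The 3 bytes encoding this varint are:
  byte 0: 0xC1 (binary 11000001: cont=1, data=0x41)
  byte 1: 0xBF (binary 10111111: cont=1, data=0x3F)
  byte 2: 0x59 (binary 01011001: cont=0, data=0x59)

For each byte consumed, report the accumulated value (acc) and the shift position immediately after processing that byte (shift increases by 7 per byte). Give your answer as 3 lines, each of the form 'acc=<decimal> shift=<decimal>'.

Answer: acc=65 shift=7
acc=8129 shift=14
acc=1466305 shift=21

Derivation:
byte 0=0xC1: payload=0x41=65, contrib = 65<<0 = 65; acc -> 65, shift -> 7
byte 1=0xBF: payload=0x3F=63, contrib = 63<<7 = 8064; acc -> 8129, shift -> 14
byte 2=0x59: payload=0x59=89, contrib = 89<<14 = 1458176; acc -> 1466305, shift -> 21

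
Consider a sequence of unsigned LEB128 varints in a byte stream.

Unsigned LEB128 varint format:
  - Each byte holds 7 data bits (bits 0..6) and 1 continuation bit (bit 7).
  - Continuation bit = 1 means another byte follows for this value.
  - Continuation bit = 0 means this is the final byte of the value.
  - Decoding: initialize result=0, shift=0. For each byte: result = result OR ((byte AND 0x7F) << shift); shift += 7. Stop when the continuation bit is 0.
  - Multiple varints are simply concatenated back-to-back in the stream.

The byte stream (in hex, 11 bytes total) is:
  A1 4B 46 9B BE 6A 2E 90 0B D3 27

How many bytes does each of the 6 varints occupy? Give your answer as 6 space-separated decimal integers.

  byte[0]=0xA1 cont=1 payload=0x21=33: acc |= 33<<0 -> acc=33 shift=7
  byte[1]=0x4B cont=0 payload=0x4B=75: acc |= 75<<7 -> acc=9633 shift=14 [end]
Varint 1: bytes[0:2] = A1 4B -> value 9633 (2 byte(s))
  byte[2]=0x46 cont=0 payload=0x46=70: acc |= 70<<0 -> acc=70 shift=7 [end]
Varint 2: bytes[2:3] = 46 -> value 70 (1 byte(s))
  byte[3]=0x9B cont=1 payload=0x1B=27: acc |= 27<<0 -> acc=27 shift=7
  byte[4]=0xBE cont=1 payload=0x3E=62: acc |= 62<<7 -> acc=7963 shift=14
  byte[5]=0x6A cont=0 payload=0x6A=106: acc |= 106<<14 -> acc=1744667 shift=21 [end]
Varint 3: bytes[3:6] = 9B BE 6A -> value 1744667 (3 byte(s))
  byte[6]=0x2E cont=0 payload=0x2E=46: acc |= 46<<0 -> acc=46 shift=7 [end]
Varint 4: bytes[6:7] = 2E -> value 46 (1 byte(s))
  byte[7]=0x90 cont=1 payload=0x10=16: acc |= 16<<0 -> acc=16 shift=7
  byte[8]=0x0B cont=0 payload=0x0B=11: acc |= 11<<7 -> acc=1424 shift=14 [end]
Varint 5: bytes[7:9] = 90 0B -> value 1424 (2 byte(s))
  byte[9]=0xD3 cont=1 payload=0x53=83: acc |= 83<<0 -> acc=83 shift=7
  byte[10]=0x27 cont=0 payload=0x27=39: acc |= 39<<7 -> acc=5075 shift=14 [end]
Varint 6: bytes[9:11] = D3 27 -> value 5075 (2 byte(s))

Answer: 2 1 3 1 2 2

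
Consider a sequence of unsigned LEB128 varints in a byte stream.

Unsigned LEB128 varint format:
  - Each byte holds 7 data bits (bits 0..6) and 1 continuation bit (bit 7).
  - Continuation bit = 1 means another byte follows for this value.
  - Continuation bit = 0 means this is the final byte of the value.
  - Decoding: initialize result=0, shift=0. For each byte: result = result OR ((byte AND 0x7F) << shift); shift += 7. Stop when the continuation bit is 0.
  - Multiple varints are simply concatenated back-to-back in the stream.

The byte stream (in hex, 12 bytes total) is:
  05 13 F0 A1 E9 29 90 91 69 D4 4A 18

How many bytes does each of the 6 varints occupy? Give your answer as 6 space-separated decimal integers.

Answer: 1 1 4 3 2 1

Derivation:
  byte[0]=0x05 cont=0 payload=0x05=5: acc |= 5<<0 -> acc=5 shift=7 [end]
Varint 1: bytes[0:1] = 05 -> value 5 (1 byte(s))
  byte[1]=0x13 cont=0 payload=0x13=19: acc |= 19<<0 -> acc=19 shift=7 [end]
Varint 2: bytes[1:2] = 13 -> value 19 (1 byte(s))
  byte[2]=0xF0 cont=1 payload=0x70=112: acc |= 112<<0 -> acc=112 shift=7
  byte[3]=0xA1 cont=1 payload=0x21=33: acc |= 33<<7 -> acc=4336 shift=14
  byte[4]=0xE9 cont=1 payload=0x69=105: acc |= 105<<14 -> acc=1724656 shift=21
  byte[5]=0x29 cont=0 payload=0x29=41: acc |= 41<<21 -> acc=87707888 shift=28 [end]
Varint 3: bytes[2:6] = F0 A1 E9 29 -> value 87707888 (4 byte(s))
  byte[6]=0x90 cont=1 payload=0x10=16: acc |= 16<<0 -> acc=16 shift=7
  byte[7]=0x91 cont=1 payload=0x11=17: acc |= 17<<7 -> acc=2192 shift=14
  byte[8]=0x69 cont=0 payload=0x69=105: acc |= 105<<14 -> acc=1722512 shift=21 [end]
Varint 4: bytes[6:9] = 90 91 69 -> value 1722512 (3 byte(s))
  byte[9]=0xD4 cont=1 payload=0x54=84: acc |= 84<<0 -> acc=84 shift=7
  byte[10]=0x4A cont=0 payload=0x4A=74: acc |= 74<<7 -> acc=9556 shift=14 [end]
Varint 5: bytes[9:11] = D4 4A -> value 9556 (2 byte(s))
  byte[11]=0x18 cont=0 payload=0x18=24: acc |= 24<<0 -> acc=24 shift=7 [end]
Varint 6: bytes[11:12] = 18 -> value 24 (1 byte(s))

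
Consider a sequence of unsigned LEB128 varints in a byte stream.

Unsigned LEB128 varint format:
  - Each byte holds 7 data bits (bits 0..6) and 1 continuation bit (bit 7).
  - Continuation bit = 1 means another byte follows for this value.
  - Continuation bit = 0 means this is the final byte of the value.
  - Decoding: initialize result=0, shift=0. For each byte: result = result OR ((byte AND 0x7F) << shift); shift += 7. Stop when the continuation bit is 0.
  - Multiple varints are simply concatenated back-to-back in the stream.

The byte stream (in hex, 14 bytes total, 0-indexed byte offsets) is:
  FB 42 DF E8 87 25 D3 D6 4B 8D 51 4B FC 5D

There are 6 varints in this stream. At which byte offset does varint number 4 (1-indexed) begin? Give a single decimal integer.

  byte[0]=0xFB cont=1 payload=0x7B=123: acc |= 123<<0 -> acc=123 shift=7
  byte[1]=0x42 cont=0 payload=0x42=66: acc |= 66<<7 -> acc=8571 shift=14 [end]
Varint 1: bytes[0:2] = FB 42 -> value 8571 (2 byte(s))
  byte[2]=0xDF cont=1 payload=0x5F=95: acc |= 95<<0 -> acc=95 shift=7
  byte[3]=0xE8 cont=1 payload=0x68=104: acc |= 104<<7 -> acc=13407 shift=14
  byte[4]=0x87 cont=1 payload=0x07=7: acc |= 7<<14 -> acc=128095 shift=21
  byte[5]=0x25 cont=0 payload=0x25=37: acc |= 37<<21 -> acc=77722719 shift=28 [end]
Varint 2: bytes[2:6] = DF E8 87 25 -> value 77722719 (4 byte(s))
  byte[6]=0xD3 cont=1 payload=0x53=83: acc |= 83<<0 -> acc=83 shift=7
  byte[7]=0xD6 cont=1 payload=0x56=86: acc |= 86<<7 -> acc=11091 shift=14
  byte[8]=0x4B cont=0 payload=0x4B=75: acc |= 75<<14 -> acc=1239891 shift=21 [end]
Varint 3: bytes[6:9] = D3 D6 4B -> value 1239891 (3 byte(s))
  byte[9]=0x8D cont=1 payload=0x0D=13: acc |= 13<<0 -> acc=13 shift=7
  byte[10]=0x51 cont=0 payload=0x51=81: acc |= 81<<7 -> acc=10381 shift=14 [end]
Varint 4: bytes[9:11] = 8D 51 -> value 10381 (2 byte(s))
  byte[11]=0x4B cont=0 payload=0x4B=75: acc |= 75<<0 -> acc=75 shift=7 [end]
Varint 5: bytes[11:12] = 4B -> value 75 (1 byte(s))
  byte[12]=0xFC cont=1 payload=0x7C=124: acc |= 124<<0 -> acc=124 shift=7
  byte[13]=0x5D cont=0 payload=0x5D=93: acc |= 93<<7 -> acc=12028 shift=14 [end]
Varint 6: bytes[12:14] = FC 5D -> value 12028 (2 byte(s))

Answer: 9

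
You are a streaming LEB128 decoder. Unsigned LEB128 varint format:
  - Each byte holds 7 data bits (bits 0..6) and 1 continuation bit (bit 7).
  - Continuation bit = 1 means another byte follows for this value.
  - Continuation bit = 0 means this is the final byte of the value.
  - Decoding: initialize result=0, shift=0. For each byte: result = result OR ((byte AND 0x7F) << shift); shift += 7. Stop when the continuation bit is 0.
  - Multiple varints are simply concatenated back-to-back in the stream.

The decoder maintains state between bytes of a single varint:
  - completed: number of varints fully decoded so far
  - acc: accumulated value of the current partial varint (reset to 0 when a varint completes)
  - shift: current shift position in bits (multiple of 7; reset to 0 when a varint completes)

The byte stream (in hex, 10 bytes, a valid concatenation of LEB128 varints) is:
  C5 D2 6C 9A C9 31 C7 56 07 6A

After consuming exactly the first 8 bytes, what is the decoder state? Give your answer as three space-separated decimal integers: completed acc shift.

Answer: 3 0 0

Derivation:
byte[0]=0xC5 cont=1 payload=0x45: acc |= 69<<0 -> completed=0 acc=69 shift=7
byte[1]=0xD2 cont=1 payload=0x52: acc |= 82<<7 -> completed=0 acc=10565 shift=14
byte[2]=0x6C cont=0 payload=0x6C: varint #1 complete (value=1780037); reset -> completed=1 acc=0 shift=0
byte[3]=0x9A cont=1 payload=0x1A: acc |= 26<<0 -> completed=1 acc=26 shift=7
byte[4]=0xC9 cont=1 payload=0x49: acc |= 73<<7 -> completed=1 acc=9370 shift=14
byte[5]=0x31 cont=0 payload=0x31: varint #2 complete (value=812186); reset -> completed=2 acc=0 shift=0
byte[6]=0xC7 cont=1 payload=0x47: acc |= 71<<0 -> completed=2 acc=71 shift=7
byte[7]=0x56 cont=0 payload=0x56: varint #3 complete (value=11079); reset -> completed=3 acc=0 shift=0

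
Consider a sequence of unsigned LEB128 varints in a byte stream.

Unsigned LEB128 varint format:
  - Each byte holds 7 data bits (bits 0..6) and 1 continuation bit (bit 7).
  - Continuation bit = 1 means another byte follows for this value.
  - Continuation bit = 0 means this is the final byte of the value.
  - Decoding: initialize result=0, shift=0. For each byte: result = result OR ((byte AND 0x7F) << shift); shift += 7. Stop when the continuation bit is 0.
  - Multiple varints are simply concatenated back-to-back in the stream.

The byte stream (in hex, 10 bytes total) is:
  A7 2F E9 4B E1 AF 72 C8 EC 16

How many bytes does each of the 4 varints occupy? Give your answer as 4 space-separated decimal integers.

Answer: 2 2 3 3

Derivation:
  byte[0]=0xA7 cont=1 payload=0x27=39: acc |= 39<<0 -> acc=39 shift=7
  byte[1]=0x2F cont=0 payload=0x2F=47: acc |= 47<<7 -> acc=6055 shift=14 [end]
Varint 1: bytes[0:2] = A7 2F -> value 6055 (2 byte(s))
  byte[2]=0xE9 cont=1 payload=0x69=105: acc |= 105<<0 -> acc=105 shift=7
  byte[3]=0x4B cont=0 payload=0x4B=75: acc |= 75<<7 -> acc=9705 shift=14 [end]
Varint 2: bytes[2:4] = E9 4B -> value 9705 (2 byte(s))
  byte[4]=0xE1 cont=1 payload=0x61=97: acc |= 97<<0 -> acc=97 shift=7
  byte[5]=0xAF cont=1 payload=0x2F=47: acc |= 47<<7 -> acc=6113 shift=14
  byte[6]=0x72 cont=0 payload=0x72=114: acc |= 114<<14 -> acc=1873889 shift=21 [end]
Varint 3: bytes[4:7] = E1 AF 72 -> value 1873889 (3 byte(s))
  byte[7]=0xC8 cont=1 payload=0x48=72: acc |= 72<<0 -> acc=72 shift=7
  byte[8]=0xEC cont=1 payload=0x6C=108: acc |= 108<<7 -> acc=13896 shift=14
  byte[9]=0x16 cont=0 payload=0x16=22: acc |= 22<<14 -> acc=374344 shift=21 [end]
Varint 4: bytes[7:10] = C8 EC 16 -> value 374344 (3 byte(s))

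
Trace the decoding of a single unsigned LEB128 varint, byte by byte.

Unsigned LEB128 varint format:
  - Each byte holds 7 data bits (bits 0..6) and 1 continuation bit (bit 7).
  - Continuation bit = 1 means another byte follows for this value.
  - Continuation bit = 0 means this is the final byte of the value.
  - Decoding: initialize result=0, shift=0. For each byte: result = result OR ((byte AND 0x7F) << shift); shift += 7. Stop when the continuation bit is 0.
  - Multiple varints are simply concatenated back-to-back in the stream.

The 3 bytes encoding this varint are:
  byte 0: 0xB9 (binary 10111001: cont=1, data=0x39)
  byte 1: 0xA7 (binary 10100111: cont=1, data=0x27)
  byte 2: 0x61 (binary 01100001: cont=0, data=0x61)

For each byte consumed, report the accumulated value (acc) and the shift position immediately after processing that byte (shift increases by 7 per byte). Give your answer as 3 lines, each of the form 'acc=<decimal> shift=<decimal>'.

Answer: acc=57 shift=7
acc=5049 shift=14
acc=1594297 shift=21

Derivation:
byte 0=0xB9: payload=0x39=57, contrib = 57<<0 = 57; acc -> 57, shift -> 7
byte 1=0xA7: payload=0x27=39, contrib = 39<<7 = 4992; acc -> 5049, shift -> 14
byte 2=0x61: payload=0x61=97, contrib = 97<<14 = 1589248; acc -> 1594297, shift -> 21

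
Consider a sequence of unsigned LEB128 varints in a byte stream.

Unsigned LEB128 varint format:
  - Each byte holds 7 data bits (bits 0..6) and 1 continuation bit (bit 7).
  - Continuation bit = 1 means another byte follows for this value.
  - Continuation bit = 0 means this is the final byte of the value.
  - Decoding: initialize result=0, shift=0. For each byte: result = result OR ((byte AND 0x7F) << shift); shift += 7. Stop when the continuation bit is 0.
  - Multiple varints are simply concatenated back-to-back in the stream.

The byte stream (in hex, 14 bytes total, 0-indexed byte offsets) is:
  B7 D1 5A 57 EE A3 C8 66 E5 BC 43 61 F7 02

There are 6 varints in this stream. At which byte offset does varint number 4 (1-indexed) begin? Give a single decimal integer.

Answer: 8

Derivation:
  byte[0]=0xB7 cont=1 payload=0x37=55: acc |= 55<<0 -> acc=55 shift=7
  byte[1]=0xD1 cont=1 payload=0x51=81: acc |= 81<<7 -> acc=10423 shift=14
  byte[2]=0x5A cont=0 payload=0x5A=90: acc |= 90<<14 -> acc=1484983 shift=21 [end]
Varint 1: bytes[0:3] = B7 D1 5A -> value 1484983 (3 byte(s))
  byte[3]=0x57 cont=0 payload=0x57=87: acc |= 87<<0 -> acc=87 shift=7 [end]
Varint 2: bytes[3:4] = 57 -> value 87 (1 byte(s))
  byte[4]=0xEE cont=1 payload=0x6E=110: acc |= 110<<0 -> acc=110 shift=7
  byte[5]=0xA3 cont=1 payload=0x23=35: acc |= 35<<7 -> acc=4590 shift=14
  byte[6]=0xC8 cont=1 payload=0x48=72: acc |= 72<<14 -> acc=1184238 shift=21
  byte[7]=0x66 cont=0 payload=0x66=102: acc |= 102<<21 -> acc=215093742 shift=28 [end]
Varint 3: bytes[4:8] = EE A3 C8 66 -> value 215093742 (4 byte(s))
  byte[8]=0xE5 cont=1 payload=0x65=101: acc |= 101<<0 -> acc=101 shift=7
  byte[9]=0xBC cont=1 payload=0x3C=60: acc |= 60<<7 -> acc=7781 shift=14
  byte[10]=0x43 cont=0 payload=0x43=67: acc |= 67<<14 -> acc=1105509 shift=21 [end]
Varint 4: bytes[8:11] = E5 BC 43 -> value 1105509 (3 byte(s))
  byte[11]=0x61 cont=0 payload=0x61=97: acc |= 97<<0 -> acc=97 shift=7 [end]
Varint 5: bytes[11:12] = 61 -> value 97 (1 byte(s))
  byte[12]=0xF7 cont=1 payload=0x77=119: acc |= 119<<0 -> acc=119 shift=7
  byte[13]=0x02 cont=0 payload=0x02=2: acc |= 2<<7 -> acc=375 shift=14 [end]
Varint 6: bytes[12:14] = F7 02 -> value 375 (2 byte(s))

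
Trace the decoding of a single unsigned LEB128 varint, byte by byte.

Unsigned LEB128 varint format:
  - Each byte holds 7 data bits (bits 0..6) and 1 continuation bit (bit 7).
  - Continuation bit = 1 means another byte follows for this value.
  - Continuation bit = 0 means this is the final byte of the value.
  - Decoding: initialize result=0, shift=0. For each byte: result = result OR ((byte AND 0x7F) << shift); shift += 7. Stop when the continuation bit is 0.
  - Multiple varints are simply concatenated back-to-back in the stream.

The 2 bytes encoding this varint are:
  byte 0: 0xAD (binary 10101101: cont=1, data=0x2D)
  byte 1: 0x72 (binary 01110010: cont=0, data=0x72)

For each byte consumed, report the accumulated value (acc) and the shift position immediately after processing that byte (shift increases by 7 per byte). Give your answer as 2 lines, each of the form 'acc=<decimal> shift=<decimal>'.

Answer: acc=45 shift=7
acc=14637 shift=14

Derivation:
byte 0=0xAD: payload=0x2D=45, contrib = 45<<0 = 45; acc -> 45, shift -> 7
byte 1=0x72: payload=0x72=114, contrib = 114<<7 = 14592; acc -> 14637, shift -> 14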